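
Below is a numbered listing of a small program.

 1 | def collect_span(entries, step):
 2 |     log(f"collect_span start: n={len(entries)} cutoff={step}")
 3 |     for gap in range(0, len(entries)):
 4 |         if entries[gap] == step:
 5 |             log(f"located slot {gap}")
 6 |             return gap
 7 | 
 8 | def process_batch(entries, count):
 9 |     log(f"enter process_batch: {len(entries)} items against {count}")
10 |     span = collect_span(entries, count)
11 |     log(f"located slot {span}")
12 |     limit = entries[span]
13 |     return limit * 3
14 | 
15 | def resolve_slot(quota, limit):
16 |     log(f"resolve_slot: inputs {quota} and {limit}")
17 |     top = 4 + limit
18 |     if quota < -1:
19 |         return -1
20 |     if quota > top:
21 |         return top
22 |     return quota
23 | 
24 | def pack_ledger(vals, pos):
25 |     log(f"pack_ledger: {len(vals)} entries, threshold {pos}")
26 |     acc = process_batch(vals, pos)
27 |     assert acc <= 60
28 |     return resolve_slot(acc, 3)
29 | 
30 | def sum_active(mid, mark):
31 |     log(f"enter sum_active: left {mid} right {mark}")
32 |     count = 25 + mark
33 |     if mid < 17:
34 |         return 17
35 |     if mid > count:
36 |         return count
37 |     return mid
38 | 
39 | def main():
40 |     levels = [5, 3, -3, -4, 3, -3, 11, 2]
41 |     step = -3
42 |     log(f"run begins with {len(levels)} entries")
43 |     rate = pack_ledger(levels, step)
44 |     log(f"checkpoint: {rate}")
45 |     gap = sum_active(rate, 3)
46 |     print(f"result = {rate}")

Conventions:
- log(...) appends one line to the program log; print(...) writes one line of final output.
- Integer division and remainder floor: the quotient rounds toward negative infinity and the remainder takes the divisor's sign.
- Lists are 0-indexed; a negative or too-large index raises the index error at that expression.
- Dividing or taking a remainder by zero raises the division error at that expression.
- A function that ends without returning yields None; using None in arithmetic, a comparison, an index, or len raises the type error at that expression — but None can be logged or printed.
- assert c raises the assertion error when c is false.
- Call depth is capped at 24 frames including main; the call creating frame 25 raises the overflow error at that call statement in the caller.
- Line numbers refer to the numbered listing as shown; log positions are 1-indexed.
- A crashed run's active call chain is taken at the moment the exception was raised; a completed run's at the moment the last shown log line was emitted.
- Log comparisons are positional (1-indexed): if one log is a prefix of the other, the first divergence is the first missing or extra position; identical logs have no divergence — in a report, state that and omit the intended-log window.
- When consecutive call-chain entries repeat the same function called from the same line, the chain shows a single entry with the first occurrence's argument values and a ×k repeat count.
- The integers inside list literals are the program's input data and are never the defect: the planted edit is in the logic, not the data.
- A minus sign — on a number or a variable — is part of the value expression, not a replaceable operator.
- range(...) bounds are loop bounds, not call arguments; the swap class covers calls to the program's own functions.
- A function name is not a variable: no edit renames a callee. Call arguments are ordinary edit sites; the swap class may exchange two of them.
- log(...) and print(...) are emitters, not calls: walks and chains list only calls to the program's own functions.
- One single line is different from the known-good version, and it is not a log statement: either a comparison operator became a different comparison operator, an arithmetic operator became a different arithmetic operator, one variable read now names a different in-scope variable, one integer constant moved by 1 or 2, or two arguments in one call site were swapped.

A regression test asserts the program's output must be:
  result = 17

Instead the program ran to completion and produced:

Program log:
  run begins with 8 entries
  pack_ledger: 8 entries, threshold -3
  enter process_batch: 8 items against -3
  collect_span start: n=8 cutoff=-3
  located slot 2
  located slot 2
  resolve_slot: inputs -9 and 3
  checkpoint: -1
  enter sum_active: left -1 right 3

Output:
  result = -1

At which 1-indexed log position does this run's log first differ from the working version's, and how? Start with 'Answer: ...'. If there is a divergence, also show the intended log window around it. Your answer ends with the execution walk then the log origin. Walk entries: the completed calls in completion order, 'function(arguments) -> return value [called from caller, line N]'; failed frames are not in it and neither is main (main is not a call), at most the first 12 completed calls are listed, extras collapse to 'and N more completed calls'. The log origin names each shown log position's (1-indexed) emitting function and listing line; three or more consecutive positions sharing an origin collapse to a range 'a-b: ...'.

Answer: none; the two logs match at every position.
Execution walk:
  collect_span([5, 3, -3, -4, 3, -3, 11, 2], -3) -> 2  [called from process_batch, line 10]
  process_batch([5, 3, -3, -4, 3, -3, 11, 2], -3) -> -9  [called from pack_ledger, line 26]
  resolve_slot(-9, 3) -> -1  [called from pack_ledger, line 28]
  pack_ledger([5, 3, -3, -4, 3, -3, 11, 2], -3) -> -1  [called from main, line 43]
  sum_active(-1, 3) -> 17  [called from main, line 45]
Log origin:
  1: logged in main at line 42
  2: logged in pack_ledger at line 25
  3: logged in process_batch at line 9
  4: logged in collect_span at line 2
  5: logged in collect_span at line 5
  6: logged in process_batch at line 11
  7: logged in resolve_slot at line 16
  8: logged in main at line 44
  9: logged in sum_active at line 31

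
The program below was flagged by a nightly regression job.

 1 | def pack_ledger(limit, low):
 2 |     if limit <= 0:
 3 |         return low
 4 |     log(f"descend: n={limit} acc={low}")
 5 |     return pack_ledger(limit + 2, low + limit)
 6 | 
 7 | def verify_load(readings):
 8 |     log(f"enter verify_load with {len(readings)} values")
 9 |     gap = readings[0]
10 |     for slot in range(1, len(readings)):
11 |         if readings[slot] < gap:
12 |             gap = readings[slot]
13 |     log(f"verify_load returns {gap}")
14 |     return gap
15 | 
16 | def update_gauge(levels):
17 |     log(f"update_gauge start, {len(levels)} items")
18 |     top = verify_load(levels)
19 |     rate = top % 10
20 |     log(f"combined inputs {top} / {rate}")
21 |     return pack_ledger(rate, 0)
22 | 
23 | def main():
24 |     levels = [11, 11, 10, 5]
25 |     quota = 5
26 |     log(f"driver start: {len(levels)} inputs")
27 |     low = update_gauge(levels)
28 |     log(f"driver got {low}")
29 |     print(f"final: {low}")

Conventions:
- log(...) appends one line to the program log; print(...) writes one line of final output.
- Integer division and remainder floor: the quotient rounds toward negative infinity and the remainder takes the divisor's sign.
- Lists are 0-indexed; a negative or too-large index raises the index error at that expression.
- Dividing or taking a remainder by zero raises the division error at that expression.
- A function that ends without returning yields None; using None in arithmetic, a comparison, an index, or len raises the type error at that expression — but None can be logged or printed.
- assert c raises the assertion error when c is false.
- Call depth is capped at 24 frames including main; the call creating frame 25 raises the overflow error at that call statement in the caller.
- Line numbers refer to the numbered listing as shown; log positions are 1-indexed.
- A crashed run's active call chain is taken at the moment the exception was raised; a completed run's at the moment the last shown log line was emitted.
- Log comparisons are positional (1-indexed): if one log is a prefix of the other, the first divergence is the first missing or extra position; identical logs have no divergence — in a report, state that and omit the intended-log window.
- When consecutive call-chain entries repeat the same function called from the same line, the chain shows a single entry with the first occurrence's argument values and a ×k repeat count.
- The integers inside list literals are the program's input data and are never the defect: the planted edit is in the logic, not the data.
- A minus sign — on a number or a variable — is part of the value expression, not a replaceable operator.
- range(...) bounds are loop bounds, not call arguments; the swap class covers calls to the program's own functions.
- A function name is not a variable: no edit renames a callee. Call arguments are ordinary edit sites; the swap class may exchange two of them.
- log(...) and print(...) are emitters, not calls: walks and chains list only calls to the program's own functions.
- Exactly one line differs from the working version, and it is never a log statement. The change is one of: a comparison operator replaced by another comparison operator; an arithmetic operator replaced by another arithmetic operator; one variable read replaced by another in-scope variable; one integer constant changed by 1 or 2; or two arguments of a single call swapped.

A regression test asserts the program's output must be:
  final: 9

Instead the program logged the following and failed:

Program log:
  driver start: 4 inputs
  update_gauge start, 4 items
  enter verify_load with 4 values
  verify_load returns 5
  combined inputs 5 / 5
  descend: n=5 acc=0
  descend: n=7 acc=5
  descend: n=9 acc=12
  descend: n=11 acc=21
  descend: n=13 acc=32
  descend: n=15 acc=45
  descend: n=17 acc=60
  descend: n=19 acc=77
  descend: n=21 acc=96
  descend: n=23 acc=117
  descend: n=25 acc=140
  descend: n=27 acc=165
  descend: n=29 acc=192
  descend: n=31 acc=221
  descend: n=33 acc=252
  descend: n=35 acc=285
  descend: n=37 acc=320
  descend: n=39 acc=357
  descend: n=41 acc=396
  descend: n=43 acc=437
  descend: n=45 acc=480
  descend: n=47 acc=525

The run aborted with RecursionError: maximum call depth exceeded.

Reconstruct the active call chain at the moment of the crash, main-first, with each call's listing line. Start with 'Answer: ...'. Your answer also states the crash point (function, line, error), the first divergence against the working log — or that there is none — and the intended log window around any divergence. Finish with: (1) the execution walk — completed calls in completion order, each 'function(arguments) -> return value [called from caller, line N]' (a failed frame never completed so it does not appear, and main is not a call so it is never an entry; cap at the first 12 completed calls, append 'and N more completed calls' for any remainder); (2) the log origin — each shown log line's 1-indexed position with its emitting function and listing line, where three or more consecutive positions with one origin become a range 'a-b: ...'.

Answer: main -> update_gauge (called at line 27) -> pack_ledger (called at line 21) -> pack_ledger (called at line 5) ×21.
Core observation: Log line 7 is where behavior first shows: 'descend: n=7 acc=5' appears instead of 'descend: n=3 acc=5'.
Crash: pack_ledger, line 5, RecursionError.
First divergence: position 7; shown 'descend: n=7 acc=5' vs intended 'descend: n=3 acc=5'.
Intended log window:
  5: combined inputs 5 / 5
  6: descend: n=5 acc=0
  7: descend: n=3 acc=5
  8: descend: n=1 acc=8
Execution walk:
  verify_load([11, 11, 10, 5]) -> 5  [called from update_gauge, line 18]
Log origin:
  1 — main, line 26
  2 — update_gauge, line 17
  3 — verify_load, line 8
  4 — verify_load, line 13
  5 — update_gauge, line 20
  6-27 — pack_ledger, line 4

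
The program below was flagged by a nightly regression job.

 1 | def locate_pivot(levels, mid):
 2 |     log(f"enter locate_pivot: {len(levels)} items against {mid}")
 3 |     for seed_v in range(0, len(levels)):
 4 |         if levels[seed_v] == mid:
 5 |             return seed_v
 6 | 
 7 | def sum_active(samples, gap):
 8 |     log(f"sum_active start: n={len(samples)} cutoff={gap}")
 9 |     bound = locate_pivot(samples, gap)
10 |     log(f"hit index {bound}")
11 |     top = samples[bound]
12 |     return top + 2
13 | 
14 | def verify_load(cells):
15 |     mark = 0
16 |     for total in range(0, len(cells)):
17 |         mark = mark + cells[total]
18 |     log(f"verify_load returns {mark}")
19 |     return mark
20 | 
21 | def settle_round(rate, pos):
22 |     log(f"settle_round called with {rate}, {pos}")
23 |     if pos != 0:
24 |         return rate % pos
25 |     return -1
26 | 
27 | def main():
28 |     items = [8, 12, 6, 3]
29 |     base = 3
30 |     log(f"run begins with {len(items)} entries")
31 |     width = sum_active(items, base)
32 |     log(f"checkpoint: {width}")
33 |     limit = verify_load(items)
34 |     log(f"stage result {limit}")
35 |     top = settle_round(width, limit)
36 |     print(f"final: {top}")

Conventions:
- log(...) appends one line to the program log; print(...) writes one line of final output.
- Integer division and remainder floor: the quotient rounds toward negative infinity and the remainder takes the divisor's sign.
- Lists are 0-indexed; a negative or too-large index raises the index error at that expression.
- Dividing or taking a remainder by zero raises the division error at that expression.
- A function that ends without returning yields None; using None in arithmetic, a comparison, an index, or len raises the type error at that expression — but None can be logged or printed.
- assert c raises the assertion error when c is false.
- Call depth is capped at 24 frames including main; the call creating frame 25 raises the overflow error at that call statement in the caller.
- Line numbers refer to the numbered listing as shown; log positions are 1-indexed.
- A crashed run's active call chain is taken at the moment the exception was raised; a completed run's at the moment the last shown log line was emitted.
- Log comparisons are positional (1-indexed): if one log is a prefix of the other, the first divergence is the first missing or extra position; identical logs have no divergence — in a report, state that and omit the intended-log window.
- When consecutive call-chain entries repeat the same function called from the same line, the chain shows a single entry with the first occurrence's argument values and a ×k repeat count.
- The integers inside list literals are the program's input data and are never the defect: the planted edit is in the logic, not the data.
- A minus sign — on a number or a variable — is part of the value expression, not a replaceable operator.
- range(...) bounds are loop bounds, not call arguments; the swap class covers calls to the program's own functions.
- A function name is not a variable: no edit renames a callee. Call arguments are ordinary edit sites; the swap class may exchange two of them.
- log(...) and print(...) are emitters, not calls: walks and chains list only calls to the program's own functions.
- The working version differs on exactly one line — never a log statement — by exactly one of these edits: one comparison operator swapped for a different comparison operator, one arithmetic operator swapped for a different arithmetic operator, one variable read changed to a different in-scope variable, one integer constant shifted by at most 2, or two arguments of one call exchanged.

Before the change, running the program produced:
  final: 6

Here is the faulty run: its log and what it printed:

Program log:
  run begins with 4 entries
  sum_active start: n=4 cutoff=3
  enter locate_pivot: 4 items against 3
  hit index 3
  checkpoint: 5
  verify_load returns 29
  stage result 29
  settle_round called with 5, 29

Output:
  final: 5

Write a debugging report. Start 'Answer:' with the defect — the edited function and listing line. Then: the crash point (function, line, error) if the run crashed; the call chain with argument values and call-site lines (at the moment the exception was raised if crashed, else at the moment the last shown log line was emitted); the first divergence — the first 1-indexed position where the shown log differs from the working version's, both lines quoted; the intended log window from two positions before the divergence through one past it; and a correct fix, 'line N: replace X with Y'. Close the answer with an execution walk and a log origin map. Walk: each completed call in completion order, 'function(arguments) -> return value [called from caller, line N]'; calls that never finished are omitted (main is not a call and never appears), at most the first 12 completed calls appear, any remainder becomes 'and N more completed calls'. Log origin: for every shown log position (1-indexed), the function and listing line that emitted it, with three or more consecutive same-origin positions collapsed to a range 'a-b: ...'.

Answer: the defect is in sum_active at line 12.
Key fact: Log line 5 is where behavior first shows: 'checkpoint: 5' appears instead of 'checkpoint: 6'.
Call chain: main -> settle_round(5, 29) (called at line 35).
First divergence: position 5; shown 'checkpoint: 5' vs intended 'checkpoint: 6'.
Intended log window:
  3: enter locate_pivot: 4 items against 3
  4: hit index 3
  5: checkpoint: 6
  6: verify_load returns 29
Execution walk:
  locate_pivot([8, 12, 6, 3], 3) -> 3  [called from sum_active, line 9]
  sum_active([8, 12, 6, 3], 3) -> 5  [called from main, line 31]
  verify_load([8, 12, 6, 3]) -> 29  [called from main, line 33]
  settle_round(5, 29) -> 5  [called from main, line 35]
Log origins:
  1: logged in main at line 30
  2: logged in sum_active at line 8
  3: logged in locate_pivot at line 2
  4: logged in sum_active at line 10
  5: logged in main at line 32
  6: logged in verify_load at line 18
  7: logged in main at line 34
  8: logged in settle_round at line 22
A correct fix: line 12: replace `+` with `*`.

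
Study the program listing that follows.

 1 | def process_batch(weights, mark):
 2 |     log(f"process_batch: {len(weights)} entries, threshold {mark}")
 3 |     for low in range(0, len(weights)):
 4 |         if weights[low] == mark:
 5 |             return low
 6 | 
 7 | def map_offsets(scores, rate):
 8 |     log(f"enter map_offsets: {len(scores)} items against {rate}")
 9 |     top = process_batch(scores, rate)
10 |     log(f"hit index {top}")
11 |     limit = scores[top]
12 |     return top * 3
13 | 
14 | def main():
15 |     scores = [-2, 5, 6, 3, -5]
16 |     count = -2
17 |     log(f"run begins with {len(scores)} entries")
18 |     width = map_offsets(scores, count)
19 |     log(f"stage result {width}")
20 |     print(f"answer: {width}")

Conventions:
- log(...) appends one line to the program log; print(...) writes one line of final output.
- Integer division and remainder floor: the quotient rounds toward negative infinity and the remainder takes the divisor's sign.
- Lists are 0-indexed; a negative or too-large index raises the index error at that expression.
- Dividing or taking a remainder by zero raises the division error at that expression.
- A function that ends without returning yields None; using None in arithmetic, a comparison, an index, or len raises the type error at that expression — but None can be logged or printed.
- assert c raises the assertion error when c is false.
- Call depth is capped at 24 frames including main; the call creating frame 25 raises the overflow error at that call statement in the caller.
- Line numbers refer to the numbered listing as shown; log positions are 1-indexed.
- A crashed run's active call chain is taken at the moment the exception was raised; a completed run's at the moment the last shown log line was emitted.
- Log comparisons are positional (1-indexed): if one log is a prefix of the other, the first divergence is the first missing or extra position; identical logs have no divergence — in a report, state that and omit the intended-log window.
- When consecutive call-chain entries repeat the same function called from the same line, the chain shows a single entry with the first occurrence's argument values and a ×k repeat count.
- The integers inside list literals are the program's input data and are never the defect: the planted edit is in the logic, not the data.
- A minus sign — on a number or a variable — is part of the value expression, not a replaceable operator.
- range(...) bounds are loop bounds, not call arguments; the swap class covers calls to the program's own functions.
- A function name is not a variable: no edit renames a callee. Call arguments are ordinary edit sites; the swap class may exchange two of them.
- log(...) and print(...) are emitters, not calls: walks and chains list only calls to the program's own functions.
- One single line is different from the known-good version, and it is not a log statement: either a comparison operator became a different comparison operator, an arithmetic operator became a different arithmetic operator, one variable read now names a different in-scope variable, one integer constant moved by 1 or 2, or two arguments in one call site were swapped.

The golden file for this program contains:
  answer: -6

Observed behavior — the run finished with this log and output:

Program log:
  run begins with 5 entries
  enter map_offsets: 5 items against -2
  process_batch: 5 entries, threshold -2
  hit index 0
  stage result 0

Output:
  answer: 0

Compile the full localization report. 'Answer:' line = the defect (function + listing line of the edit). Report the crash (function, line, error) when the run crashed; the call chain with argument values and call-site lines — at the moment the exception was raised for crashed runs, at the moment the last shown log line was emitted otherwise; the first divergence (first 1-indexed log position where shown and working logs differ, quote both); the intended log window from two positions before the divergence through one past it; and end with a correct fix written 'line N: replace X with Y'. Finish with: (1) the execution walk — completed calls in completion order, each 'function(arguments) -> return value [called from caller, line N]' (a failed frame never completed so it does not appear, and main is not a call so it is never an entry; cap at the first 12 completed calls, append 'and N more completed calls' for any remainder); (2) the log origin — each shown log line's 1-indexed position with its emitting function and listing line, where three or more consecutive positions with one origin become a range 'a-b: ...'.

Answer: the defect is in map_offsets at line 12.
Key fact: Everything matches until log position 5, which reads 'stage result 0' in place of 'stage result -6'.
Call chain: main.
First divergence: at position 5 the run shows 'stage result 0' where the working version logs 'stage result -6'.
Intended log window:
  3: process_batch: 5 entries, threshold -2
  4: hit index 0
  5: stage result -6
Execution walk:
  process_batch([-2, 5, 6, 3, -5], -2) -> 0  [called from map_offsets, line 9]
  map_offsets([-2, 5, 6, 3, -5], -2) -> 0  [called from main, line 18]
Origin of each log line:
  1 — main, line 17
  2 — map_offsets, line 8
  3 — process_batch, line 2
  4 — map_offsets, line 10
  5 — main, line 19
A correct fix: line 12: replace `top` with `limit`.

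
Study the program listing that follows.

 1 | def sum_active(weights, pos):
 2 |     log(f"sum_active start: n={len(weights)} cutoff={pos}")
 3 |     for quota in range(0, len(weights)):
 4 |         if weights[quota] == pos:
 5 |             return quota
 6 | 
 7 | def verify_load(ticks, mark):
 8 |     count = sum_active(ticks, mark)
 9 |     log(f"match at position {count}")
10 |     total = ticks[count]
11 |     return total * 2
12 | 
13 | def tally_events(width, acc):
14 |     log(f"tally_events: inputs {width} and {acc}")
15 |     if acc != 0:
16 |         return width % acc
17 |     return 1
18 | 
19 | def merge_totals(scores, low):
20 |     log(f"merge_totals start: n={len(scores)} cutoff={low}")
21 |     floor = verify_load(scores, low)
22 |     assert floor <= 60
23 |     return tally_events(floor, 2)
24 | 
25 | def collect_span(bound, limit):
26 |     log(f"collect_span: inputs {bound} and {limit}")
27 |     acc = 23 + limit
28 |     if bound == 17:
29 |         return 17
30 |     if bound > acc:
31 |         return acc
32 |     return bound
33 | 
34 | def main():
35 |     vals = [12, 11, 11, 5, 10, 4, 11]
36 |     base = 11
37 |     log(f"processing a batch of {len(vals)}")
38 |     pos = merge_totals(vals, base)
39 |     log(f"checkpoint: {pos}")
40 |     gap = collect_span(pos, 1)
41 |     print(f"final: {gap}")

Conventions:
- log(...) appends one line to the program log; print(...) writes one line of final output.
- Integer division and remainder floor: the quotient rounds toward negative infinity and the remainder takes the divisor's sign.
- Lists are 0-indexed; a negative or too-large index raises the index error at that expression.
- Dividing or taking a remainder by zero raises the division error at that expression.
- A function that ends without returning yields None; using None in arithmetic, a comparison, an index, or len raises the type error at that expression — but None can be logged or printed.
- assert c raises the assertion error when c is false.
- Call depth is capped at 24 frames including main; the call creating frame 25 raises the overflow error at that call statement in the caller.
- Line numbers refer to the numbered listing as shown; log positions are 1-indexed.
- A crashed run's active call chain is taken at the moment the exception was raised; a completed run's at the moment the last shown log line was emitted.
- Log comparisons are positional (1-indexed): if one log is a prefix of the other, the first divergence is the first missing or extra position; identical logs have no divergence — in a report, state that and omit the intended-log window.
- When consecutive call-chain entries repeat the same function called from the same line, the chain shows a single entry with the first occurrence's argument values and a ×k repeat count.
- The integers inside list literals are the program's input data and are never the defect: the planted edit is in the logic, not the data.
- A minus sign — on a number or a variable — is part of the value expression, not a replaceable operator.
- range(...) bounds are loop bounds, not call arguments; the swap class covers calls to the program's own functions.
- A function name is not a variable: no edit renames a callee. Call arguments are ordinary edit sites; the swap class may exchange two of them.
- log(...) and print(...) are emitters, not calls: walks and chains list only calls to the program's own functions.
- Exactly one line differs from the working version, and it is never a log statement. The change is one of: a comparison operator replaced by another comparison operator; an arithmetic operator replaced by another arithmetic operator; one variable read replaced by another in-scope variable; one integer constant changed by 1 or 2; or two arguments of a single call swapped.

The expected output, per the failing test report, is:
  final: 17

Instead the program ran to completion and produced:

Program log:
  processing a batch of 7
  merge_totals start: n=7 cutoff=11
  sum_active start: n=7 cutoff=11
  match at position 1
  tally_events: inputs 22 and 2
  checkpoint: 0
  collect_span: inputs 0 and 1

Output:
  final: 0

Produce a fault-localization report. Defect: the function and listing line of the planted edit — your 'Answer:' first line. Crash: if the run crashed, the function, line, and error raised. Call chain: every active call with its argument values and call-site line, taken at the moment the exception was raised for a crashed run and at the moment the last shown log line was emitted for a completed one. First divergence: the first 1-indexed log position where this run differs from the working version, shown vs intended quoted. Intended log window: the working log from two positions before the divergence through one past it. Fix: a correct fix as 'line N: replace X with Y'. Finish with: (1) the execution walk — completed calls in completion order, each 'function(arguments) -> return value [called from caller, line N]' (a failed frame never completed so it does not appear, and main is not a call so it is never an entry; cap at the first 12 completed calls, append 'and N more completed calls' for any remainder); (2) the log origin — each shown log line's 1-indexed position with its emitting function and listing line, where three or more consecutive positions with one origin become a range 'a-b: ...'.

Answer: the defect is in collect_span at line 28.
Key observation: The two runs log identically and part ways only at the printed values.
Call chain: main -> collect_span(0, 1) (called at line 40).
First divergence: none (the log streams are identical).
Execution walk:
  sum_active([12, 11, 11, 5, 10, 4, 11], 11) -> 1  [called from verify_load, line 8]
  verify_load([12, 11, 11, 5, 10, 4, 11], 11) -> 22  [called from merge_totals, line 21]
  tally_events(22, 2) -> 0  [called from merge_totals, line 23]
  merge_totals([12, 11, 11, 5, 10, 4, 11], 11) -> 0  [called from main, line 38]
  collect_span(0, 1) -> 0  [called from main, line 40]
Log origins:
  1: from main, line 37
  2: from merge_totals, line 20
  3: from sum_active, line 2
  4: from verify_load, line 9
  5: from tally_events, line 14
  6: from main, line 39
  7: from collect_span, line 26
A correct fix: line 28: replace `==` with `<`.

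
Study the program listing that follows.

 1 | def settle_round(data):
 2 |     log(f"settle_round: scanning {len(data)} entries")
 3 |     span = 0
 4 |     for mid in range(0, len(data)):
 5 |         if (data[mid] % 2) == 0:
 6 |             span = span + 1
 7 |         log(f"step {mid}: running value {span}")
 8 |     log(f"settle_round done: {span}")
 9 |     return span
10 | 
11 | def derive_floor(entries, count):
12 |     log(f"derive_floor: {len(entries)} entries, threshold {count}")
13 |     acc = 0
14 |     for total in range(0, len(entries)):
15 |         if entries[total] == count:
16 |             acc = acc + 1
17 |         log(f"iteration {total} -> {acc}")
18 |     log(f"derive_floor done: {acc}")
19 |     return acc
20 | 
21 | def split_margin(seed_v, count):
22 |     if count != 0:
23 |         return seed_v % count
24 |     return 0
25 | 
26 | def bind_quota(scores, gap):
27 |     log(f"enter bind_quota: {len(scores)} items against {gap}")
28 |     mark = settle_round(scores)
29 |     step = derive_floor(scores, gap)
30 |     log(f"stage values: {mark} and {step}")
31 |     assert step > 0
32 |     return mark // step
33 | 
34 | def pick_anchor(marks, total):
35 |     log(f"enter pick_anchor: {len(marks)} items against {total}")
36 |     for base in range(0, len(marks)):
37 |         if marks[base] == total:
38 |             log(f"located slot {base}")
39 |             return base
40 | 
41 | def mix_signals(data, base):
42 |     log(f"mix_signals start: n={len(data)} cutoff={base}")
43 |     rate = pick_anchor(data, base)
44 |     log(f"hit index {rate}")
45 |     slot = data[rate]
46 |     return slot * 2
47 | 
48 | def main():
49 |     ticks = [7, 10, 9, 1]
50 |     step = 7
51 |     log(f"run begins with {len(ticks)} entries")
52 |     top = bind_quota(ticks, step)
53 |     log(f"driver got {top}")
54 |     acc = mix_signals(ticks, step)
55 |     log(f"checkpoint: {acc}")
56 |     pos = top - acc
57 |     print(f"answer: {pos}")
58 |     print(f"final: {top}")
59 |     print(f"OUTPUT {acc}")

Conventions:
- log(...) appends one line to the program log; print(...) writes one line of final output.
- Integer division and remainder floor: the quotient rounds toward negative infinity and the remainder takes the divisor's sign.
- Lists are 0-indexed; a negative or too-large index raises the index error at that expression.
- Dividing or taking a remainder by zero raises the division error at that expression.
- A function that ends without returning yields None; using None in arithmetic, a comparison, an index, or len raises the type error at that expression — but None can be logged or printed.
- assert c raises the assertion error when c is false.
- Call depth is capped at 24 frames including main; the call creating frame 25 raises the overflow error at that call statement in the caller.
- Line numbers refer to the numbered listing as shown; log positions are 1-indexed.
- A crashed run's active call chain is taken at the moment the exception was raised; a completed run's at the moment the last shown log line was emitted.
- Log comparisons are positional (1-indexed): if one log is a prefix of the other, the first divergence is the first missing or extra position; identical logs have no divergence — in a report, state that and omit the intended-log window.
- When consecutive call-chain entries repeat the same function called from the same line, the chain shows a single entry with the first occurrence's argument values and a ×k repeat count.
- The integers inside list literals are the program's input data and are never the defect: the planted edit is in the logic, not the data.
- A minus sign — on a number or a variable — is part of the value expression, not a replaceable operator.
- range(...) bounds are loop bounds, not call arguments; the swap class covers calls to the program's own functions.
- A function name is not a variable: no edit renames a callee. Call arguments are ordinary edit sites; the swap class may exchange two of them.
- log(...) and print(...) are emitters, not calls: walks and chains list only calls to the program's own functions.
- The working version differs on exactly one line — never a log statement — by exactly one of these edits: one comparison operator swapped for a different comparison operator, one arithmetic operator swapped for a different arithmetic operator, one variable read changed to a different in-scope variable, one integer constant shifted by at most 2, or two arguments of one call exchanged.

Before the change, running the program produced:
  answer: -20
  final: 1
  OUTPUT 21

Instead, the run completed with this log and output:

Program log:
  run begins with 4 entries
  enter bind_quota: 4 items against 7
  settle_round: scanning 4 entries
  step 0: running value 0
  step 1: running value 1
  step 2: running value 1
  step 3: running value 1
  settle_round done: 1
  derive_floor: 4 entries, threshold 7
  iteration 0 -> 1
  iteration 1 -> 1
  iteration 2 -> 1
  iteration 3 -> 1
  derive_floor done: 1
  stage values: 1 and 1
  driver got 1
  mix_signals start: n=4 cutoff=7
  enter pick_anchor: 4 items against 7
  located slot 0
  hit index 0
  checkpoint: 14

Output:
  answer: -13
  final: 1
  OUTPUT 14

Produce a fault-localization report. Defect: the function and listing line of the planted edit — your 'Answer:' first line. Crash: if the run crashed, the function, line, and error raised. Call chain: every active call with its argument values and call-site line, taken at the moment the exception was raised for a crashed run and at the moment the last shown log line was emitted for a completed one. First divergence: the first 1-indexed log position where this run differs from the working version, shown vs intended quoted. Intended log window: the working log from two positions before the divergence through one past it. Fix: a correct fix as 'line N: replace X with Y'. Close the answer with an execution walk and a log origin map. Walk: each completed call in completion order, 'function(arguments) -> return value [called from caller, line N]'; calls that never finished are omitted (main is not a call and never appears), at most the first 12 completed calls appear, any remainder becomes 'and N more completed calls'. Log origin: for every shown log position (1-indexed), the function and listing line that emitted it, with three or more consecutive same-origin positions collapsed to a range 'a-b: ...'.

Answer: the defect is in mix_signals at line 46.
The tell: The earliest visible damage is log position 21 — 'checkpoint: 14' rather than the intended 'checkpoint: 21'.
Call chain: main.
First divergence: position 21 — the shown line 'checkpoint: 14' should read 'checkpoint: 21'.
Intended log window:
  19: located slot 0
  20: hit index 0
  21: checkpoint: 21
Execution walk:
  settle_round([7, 10, 9, 1]) -> 1  [called from bind_quota, line 28]
  derive_floor([7, 10, 9, 1], 7) -> 1  [called from bind_quota, line 29]
  bind_quota([7, 10, 9, 1], 7) -> 1  [called from main, line 52]
  pick_anchor([7, 10, 9, 1], 7) -> 0  [called from mix_signals, line 43]
  mix_signals([7, 10, 9, 1], 7) -> 14  [called from main, line 54]
Log line origins:
  1: emitted by main (line 51)
  2: emitted by bind_quota (line 27)
  3: emitted by settle_round (line 2)
  4-7: emitted by settle_round (line 7)
  8: emitted by settle_round (line 8)
  9: emitted by derive_floor (line 12)
  10-13: emitted by derive_floor (line 17)
  14: emitted by derive_floor (line 18)
  15: emitted by bind_quota (line 30)
  16: emitted by main (line 53)
  17: emitted by mix_signals (line 42)
  18: emitted by pick_anchor (line 35)
  19: emitted by pick_anchor (line 38)
  20: emitted by mix_signals (line 44)
  21: emitted by main (line 55)
A correct fix: line 46: replace `2` with `3`.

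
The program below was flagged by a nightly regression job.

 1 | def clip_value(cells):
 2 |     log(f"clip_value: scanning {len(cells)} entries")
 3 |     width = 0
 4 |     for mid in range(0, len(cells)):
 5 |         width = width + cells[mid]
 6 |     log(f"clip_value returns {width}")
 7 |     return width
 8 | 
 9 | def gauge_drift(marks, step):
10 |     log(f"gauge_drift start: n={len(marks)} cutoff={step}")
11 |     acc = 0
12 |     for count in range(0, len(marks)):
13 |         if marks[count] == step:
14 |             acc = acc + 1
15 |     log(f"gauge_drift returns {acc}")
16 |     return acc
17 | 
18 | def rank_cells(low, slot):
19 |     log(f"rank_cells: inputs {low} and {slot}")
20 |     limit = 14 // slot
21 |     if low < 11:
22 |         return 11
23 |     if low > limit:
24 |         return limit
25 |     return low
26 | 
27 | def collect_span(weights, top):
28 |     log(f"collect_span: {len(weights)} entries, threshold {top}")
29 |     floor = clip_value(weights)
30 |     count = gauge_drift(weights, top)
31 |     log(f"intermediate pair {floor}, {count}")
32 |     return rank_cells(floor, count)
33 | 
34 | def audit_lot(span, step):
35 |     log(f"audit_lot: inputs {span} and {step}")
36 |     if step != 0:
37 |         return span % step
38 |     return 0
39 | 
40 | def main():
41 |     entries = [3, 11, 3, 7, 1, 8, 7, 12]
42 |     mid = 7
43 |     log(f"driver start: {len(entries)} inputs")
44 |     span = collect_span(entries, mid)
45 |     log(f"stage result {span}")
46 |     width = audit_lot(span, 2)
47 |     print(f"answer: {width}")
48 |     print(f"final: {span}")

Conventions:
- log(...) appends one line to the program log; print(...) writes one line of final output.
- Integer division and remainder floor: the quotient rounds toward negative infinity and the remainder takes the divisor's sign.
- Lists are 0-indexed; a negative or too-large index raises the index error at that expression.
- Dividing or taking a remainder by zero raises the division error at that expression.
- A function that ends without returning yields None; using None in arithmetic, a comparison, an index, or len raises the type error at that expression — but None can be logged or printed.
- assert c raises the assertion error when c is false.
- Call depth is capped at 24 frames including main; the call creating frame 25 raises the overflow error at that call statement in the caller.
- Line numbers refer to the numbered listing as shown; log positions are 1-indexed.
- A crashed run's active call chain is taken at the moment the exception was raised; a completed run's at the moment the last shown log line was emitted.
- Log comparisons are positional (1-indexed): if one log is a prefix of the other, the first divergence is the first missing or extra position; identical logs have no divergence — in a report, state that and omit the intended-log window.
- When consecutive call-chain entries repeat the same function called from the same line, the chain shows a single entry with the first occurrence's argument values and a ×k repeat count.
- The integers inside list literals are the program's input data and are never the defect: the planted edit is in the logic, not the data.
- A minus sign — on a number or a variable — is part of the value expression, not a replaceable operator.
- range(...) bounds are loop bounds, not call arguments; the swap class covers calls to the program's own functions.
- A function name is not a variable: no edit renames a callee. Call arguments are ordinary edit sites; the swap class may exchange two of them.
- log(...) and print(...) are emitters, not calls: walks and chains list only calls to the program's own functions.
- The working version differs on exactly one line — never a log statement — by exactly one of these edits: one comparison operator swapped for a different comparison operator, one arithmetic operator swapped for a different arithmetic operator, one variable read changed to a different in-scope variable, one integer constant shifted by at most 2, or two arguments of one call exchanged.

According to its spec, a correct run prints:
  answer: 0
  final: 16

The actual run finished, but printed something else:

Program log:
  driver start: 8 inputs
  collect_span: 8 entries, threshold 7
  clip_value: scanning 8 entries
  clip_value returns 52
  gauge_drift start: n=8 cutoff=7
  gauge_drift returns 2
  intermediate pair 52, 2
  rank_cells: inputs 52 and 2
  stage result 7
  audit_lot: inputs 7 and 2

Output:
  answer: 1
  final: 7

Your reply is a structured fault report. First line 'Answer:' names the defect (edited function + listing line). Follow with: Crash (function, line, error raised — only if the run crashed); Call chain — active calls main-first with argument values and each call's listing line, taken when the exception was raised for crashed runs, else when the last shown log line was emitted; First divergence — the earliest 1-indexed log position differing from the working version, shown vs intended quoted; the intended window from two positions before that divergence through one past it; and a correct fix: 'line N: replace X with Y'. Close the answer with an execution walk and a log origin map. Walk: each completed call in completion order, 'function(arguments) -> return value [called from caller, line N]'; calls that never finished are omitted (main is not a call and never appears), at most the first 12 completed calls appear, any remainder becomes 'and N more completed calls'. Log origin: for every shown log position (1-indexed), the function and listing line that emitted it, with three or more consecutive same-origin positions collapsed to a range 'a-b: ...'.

Answer: the defect is in rank_cells at line 20.
The tell: The log first diverges at position 9: the faulty run prints 'stage result 7' where the working version prints 'stage result 16'.
Call chain: main -> audit_lot(7, 2) (called at line 46).
First divergence: position 9 — shown 'stage result 7', intended 'stage result 16'.
Intended log window:
  7: intermediate pair 52, 2
  8: rank_cells: inputs 52 and 2
  9: stage result 16
  10: audit_lot: inputs 16 and 2
Execution walk:
  clip_value([3, 11, 3, 7, 1, 8, 7, 12]) -> 52  [called from collect_span, line 29]
  gauge_drift([3, 11, 3, 7, 1, 8, 7, 12], 7) -> 2  [called from collect_span, line 30]
  rank_cells(52, 2) -> 7  [called from collect_span, line 32]
  collect_span([3, 11, 3, 7, 1, 8, 7, 12], 7) -> 7  [called from main, line 44]
  audit_lot(7, 2) -> 1  [called from main, line 46]
Log origin:
  1: emitted by main (line 43)
  2: emitted by collect_span (line 28)
  3: emitted by clip_value (line 2)
  4: emitted by clip_value (line 6)
  5: emitted by gauge_drift (line 10)
  6: emitted by gauge_drift (line 15)
  7: emitted by collect_span (line 31)
  8: emitted by rank_cells (line 19)
  9: emitted by main (line 45)
  10: emitted by audit_lot (line 35)
A correct fix: line 20: replace `//` with `+`.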